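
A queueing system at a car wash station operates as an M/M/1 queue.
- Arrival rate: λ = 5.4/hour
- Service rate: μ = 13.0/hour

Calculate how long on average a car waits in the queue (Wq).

First, compute utilization: ρ = λ/μ = 5.4/13.0 = 0.4154
For M/M/1: Wq = λ/(μ(μ-λ))
Wq = 5.4/(13.0 × (13.0-5.4))
Wq = 5.4/(13.0 × 7.60)
Wq = 0.05466 hours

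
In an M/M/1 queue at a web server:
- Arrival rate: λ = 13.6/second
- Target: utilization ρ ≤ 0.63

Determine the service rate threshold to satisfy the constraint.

ρ = λ/μ, so μ = λ/ρ
μ ≥ 13.6/0.63 = 21.5873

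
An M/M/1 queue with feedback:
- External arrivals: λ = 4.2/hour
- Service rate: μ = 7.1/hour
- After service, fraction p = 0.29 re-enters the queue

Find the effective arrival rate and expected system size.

Effective arrival rate: λ_eff = λ/(1-p) = 4.2/(1-0.29) = 4.2/0.71 = 5.9155
ρ = λ_eff/μ = 5.9155/7.1 = 0.83317
L = ρ/(1-ρ) = 0.83317/(1-0.83317) = 4.9941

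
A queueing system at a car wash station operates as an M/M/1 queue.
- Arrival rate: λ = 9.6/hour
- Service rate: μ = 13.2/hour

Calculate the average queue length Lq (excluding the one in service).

ρ = λ/μ = 9.6/13.2 = 0.7273
For M/M/1: Lq = λ²/(μ(μ-λ))
Lq = 92.16/(13.2 × 3.60)
Lq = 1.9394 cars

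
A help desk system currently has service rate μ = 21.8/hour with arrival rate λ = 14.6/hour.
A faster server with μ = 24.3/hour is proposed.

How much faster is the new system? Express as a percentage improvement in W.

System 1: ρ₁ = 14.6/21.8 = 0.6697, W₁ = 1/(21.8-14.6) = 0.1389
System 2: ρ₂ = 14.6/24.3 = 0.6008, W₂ = 1/(24.3-14.6) = 0.1031
Improvement: (W₁-W₂)/W₁ = (0.1389-0.1031)/0.1389 = 25.77%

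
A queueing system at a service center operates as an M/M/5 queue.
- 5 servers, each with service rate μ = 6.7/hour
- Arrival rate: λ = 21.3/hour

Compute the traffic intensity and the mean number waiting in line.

Traffic intensity: ρ = λ/(cμ) = 21.3/(5×6.7) = 0.6358
Since ρ = 0.6358 < 1, system is stable.
Offered load a = λ/μ = cρ = 21.3/6.7 = 3.1791
P₀ = [ Σₙ₌₀^4 aⁿ/n! + a^5/(5!(1-ρ)) ]⁻¹
Σ = a^0/0! + a^1/1! + a^2/2! + a^3/3! + a^4/4! = 1.0000 + 3.1791 + 5.0534 + 5.3550 + 4.2561 = 18.8436
a^5/(5!(1-ρ)) = 324.7312/(120 × 0.364179) = 7.4307
P₀ = 1/(18.8436 + 7.4307) = 0.03806
Lq = P₀·a^5·ρ / (5!(1-ρ)²) = 0.03806 × 324.7312 × 0.6358 / (120 × 0.1326) = 0.4938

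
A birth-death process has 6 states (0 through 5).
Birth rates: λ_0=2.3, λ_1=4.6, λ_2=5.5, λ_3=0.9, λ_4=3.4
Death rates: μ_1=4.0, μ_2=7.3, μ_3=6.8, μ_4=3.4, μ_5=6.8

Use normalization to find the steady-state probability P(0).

Ratios P(n)/P(0) = (λ₀···λₙ₋₁)/(μ₁···μₙ):
P(1)/P(0) = (2.3)/(4.0) = 0.5750
P(2)/P(0) = (2.3×4.6)/(4.0×7.3) = 0.3623
P(3)/P(0) = (2.3×4.6×5.5)/(4.0×7.3×6.8) = 0.2931
P(4)/P(0) = (2.3×4.6×5.5×0.9)/(4.0×7.3×6.8×3.4) = 0.07757
P(5)/P(0) = (2.3×4.6×5.5×0.9×3.4)/(4.0×7.3×6.8×3.4×6.8) = 0.03879

Normalization: ∑ P(n) = 1
P(0) × (1.0000 + 0.5750 + 0.3623 + 0.2931 + 0.07757 + 0.03879) = 1
P(0) × 2.3468 = 1
P(0) = 1/2.3468 = 0.4261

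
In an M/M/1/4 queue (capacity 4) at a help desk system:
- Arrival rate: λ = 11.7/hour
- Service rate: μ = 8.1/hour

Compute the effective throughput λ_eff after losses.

ρ = λ/μ = 11.7/8.1 = 1.44444
P₀ = (1-ρ)/(1-ρ^(K+1)) = (1-1.44444)/(1-1.44444^5) = -0.44444/-5.2878 = 0.08405
P_K = P₀×ρ^K = 0.08405 × 1.44444^4 = 0.08405 × 4.3531 = 0.3659
λ_eff = λ(1-P_K) = 11.7 × (1 - 0.36588) = 11.7 × 0.63412 = 7.4192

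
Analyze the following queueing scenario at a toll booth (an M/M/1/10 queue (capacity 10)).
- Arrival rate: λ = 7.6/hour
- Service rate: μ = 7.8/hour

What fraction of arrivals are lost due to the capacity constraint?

ρ = λ/μ = 7.6/7.8 = 0.97436
P₀ = (1-ρ)/(1-ρ^(K+1)) = (1-0.97436)/(1-0.97436^11) = 0.02564/0.2485 = 0.1032
P_K = P₀×ρ^K = 0.10317 × 0.97436^10 = 0.10317 × 0.77125 = 0.07957
Blocking probability = 7.96%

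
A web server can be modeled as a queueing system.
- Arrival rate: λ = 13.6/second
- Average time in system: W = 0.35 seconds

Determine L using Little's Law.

Little's Law: L = λW
L = 13.6 × 0.35 = 4.7600 requests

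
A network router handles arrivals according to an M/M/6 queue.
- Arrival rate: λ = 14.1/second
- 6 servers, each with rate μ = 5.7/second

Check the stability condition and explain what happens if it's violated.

Stability requires ρ = λ/(cμ) < 1
ρ = 14.1/(6 × 5.7) = 14.1/34.20 = 0.4123
Since 0.4123 < 1, the system is STABLE.
The servers are busy 41.23% of the time.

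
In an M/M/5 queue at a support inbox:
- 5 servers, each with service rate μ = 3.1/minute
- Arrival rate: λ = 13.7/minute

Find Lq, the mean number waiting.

Traffic intensity: ρ = λ/(cμ) = 13.7/(5×3.1) = 0.8839
Since ρ = 0.8839 < 1, system is stable.
Offered load a = λ/μ = cρ = 13.7/3.1 = 4.4194
P₀ = [ Σₙ₌₀^4 aⁿ/n! + a^5/(5!(1-ρ)) ]⁻¹
Σ = a^0/0! + a^1/1! + a^2/2! + a^3/3! + a^4/4! = 1.0000 + 4.4194 + 9.7653 + 14.3855 + 15.8937 = 45.4639
a^5/(5!(1-ρ)) = 1685.7547/(120 × 0.116129) = 120.9685
P₀ = 1/(45.4639 + 120.9685) = 0.006008
Lq = P₀·a^5·ρ / (5!(1-ρ)²) = 0.00600845 × 1685.7547 × 0.883871 / (120 × 0.0134860) = 5.5320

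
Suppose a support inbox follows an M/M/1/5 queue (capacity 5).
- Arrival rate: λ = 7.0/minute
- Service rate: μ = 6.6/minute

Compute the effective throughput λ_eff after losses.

ρ = λ/μ = 7.0/6.6 = 1.06061
P₀ = (1-ρ)/(1-ρ^(K+1)) = (1-1.06061)/(1-1.06061^6) = -0.060610/-0.42342 = 0.1431
P_K = P₀×ρ^K = 0.1431 × 1.06061^5 = 0.1431 × 1.3421 = 0.1921
λ_eff = λ(1-P_K) = 7.0 × (1 - 0.19211) = 7.0 × 0.80789 = 5.6552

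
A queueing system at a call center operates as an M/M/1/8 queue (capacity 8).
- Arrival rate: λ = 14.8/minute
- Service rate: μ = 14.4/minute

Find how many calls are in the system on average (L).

ρ = λ/μ = 14.8/14.4 = 1.02778
P₀ = (1-ρ)/(1-ρ^(K+1)) = (1-1.02778)/(1-1.02778^9) = -0.027780/-0.27968 = 0.09933
P_K = P₀×ρ^K = 0.09933 × 1.02778^8 = 0.09933 × 1.2451 = 0.1237
L = ρ[1 - (K+1)ρ^K + Kρ^(K+1)] / [(1-ρ)(1-ρ^(K+1))]
L = 1.02778 × (1 - 9×1.24509159 + 8×1.27968023) / ((1 - 1.02778) × (1 - 1.27968023)) = 4.1825 calls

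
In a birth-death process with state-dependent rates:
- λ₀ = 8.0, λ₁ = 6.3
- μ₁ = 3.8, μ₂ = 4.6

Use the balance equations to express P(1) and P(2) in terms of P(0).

Balance equations:
State 0: λ₀P₀ = μ₁P₁ → P₁ = (λ₀/μ₁)P₀ = (8.0/3.8)P₀ = 2.1053P₀
State 1: P₂ = (λ₀λ₁)/(μ₁μ₂)P₀ = (8.0×6.3)/(3.8×4.6)P₀ = 2.8833P₀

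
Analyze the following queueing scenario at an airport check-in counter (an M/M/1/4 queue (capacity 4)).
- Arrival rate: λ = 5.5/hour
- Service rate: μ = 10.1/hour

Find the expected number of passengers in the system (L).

ρ = λ/μ = 5.5/10.1 = 0.54455
P₀ = (1-ρ)/(1-ρ^(K+1)) = (1-0.54455)/(1-0.54455^5) = 0.4555/0.9521 = 0.4784
P_K = P₀×ρ^K = 0.47836 × 0.54455^4 = 0.47836 × 0.087933 = 0.04206
L = ρ[1 - (K+1)ρ^K + Kρ^(K+1)] / [(1-ρ)(1-ρ^(K+1))]
L = 0.54455 × (1 - 5×0.08793 + 4×0.04788) / ((1 - 0.54455) × (1 - 0.04788)) = 0.9442 passengers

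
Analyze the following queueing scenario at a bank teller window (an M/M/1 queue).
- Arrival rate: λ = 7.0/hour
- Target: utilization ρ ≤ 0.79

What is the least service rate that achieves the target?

ρ = λ/μ, so μ = λ/ρ
μ ≥ 7.0/0.79 = 8.8608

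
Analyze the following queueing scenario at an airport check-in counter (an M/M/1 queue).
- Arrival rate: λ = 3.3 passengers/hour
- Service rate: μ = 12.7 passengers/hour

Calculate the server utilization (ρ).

Server utilization: ρ = λ/μ
ρ = 3.3/12.7 = 0.2598
The server is busy 25.98% of the time.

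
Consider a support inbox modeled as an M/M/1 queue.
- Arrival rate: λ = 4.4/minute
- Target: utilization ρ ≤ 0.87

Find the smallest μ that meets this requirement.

ρ = λ/μ, so μ = λ/ρ
μ ≥ 4.4/0.87 = 5.0575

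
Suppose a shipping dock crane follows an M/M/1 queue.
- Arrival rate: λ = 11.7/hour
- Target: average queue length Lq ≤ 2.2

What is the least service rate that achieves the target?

For M/M/1: Lq = λ²/(μ(μ-λ))
Need Lq ≤ 2.2, i.e. μ(μ-λ) ≥ λ²/2.2
μ² - 11.7μ - 136.89/2.2 ≥ 0  →  μ² - 11.7μ - 62.22273 ≥ 0
Quadratic formula (positive root): μ = [λ + √(λ² + 4×62.22273)]/2
Discriminant: 136.89 + 4×62.22273 = 385.7809, √385.7809 = 19.6413
μ ≥ (11.7 + 19.6413)/2 = 15.6707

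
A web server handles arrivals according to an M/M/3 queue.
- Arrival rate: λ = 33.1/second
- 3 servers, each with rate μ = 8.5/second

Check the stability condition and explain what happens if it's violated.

Stability requires ρ = λ/(cμ) < 1
ρ = 33.1/(3 × 8.5) = 33.1/25.50 = 1.2980
Since 1.2980 ≥ 1, the system is UNSTABLE.
Need c > λ/μ = 33.1/8.5 = 3.89.
Minimum servers needed: c = 4.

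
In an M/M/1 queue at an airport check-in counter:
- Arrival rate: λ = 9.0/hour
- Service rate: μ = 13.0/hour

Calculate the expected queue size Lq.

ρ = λ/μ = 9.0/13.0 = 0.6923
For M/M/1: Lq = λ²/(μ(μ-λ))
Lq = 81.00/(13.0 × 4.00)
Lq = 1.5577 passengers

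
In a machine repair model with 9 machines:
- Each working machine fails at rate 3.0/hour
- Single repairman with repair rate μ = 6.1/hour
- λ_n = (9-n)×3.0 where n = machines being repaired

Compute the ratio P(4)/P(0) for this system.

P(4)/P(0) = ∏_{i=0}^{4-1} λ_i/μ_{i+1}
= (9-0)×3.0/6.1 × (9-1)×3.0/6.1 × (9-2)×3.0/6.1 × (9-3)×3.0/6.1
= 176.9080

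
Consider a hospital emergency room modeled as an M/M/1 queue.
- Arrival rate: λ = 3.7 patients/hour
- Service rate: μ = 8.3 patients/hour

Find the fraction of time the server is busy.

Server utilization: ρ = λ/μ
ρ = 3.7/8.3 = 0.4458
The server is busy 44.58% of the time.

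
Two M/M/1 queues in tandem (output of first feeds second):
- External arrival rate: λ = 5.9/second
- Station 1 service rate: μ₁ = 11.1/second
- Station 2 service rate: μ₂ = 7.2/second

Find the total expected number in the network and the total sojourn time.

By Jackson's theorem, each station behaves as independent M/M/1.
Station 1: ρ₁ = 5.9/11.1 = 0.5315, L₁ = ρ₁/(1-ρ₁) = λ/(μ₁-λ) = 5.9/5.20 = 1.1346
Station 2: ρ₂ = 5.9/7.2 = 0.8194, L₂ = ρ₂/(1-ρ₂) = λ/(μ₂-λ) = 5.9/1.30 = 4.5385
Total: L = L₁ + L₂ = 1.1346 + 4.5385 = 5.6731
W = L/λ = 5.6731/5.9 = 0.9615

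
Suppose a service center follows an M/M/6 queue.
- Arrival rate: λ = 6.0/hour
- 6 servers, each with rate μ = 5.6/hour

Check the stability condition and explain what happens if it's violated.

Stability requires ρ = λ/(cμ) < 1
ρ = 6.0/(6 × 5.6) = 6.0/33.60 = 0.1786
Since 0.1786 < 1, the system is STABLE.
The servers are busy 17.86% of the time.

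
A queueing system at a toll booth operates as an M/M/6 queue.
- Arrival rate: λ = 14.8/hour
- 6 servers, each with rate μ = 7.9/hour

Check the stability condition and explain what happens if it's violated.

Stability requires ρ = λ/(cμ) < 1
ρ = 14.8/(6 × 7.9) = 14.8/47.40 = 0.3122
Since 0.3122 < 1, the system is STABLE.
The servers are busy 31.22% of the time.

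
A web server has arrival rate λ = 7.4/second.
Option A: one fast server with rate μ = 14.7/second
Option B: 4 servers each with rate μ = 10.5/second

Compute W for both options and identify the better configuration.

Option A: single server μ = 14.7 (M/M/1)
  ρ_A = 7.4/14.7 = 0.5034
  W_A = 1/(μ-λ) = 1/(14.7-7.4) = 1/7.30 = 0.1370

Option B: 4 servers μ = 10.5 (M/M/4)
  ρ_B = λ/(cμ) = 7.4/(4×10.5) = 0.1762
  Offered load a = λ/μ = cρ = 7.4/10.5 = 0.7048
  P₀ = [ Σₙ₌₀^3 aⁿ/n! + a^4/(4!(1-ρ)) ]⁻¹
  Σ = a^0/0! + a^1/1! + a^2/2! + a^3/3! = 1.0000 + 0.7048 + 0.2483 + 0.05834 = 2.0114
  a^4/(4!(1-ρ)) = 0.2467/(24 × 0.8238) = 0.01248
  P₀ = 1/(2.0114 + 0.01248) = 0.4941
  Lq = P₀·a^4·ρ / (4!(1-ρ)²) = 0.4941 × 0.2467 × 0.1762 / (24 × 0.6787) = 0.001319
  Wq_B = Lq/λ = 0.001319/7.4 = 0.0001782
  W_B = Wq_B + 1/μ = 0.0001782 + 0.09524 = 0.09542

Since W_B = 0.09542 < W_A = 0.1370, Option B (multiple servers) has the shorter time in system.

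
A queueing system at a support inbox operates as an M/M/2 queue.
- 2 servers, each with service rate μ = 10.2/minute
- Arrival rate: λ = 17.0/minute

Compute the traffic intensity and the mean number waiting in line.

Traffic intensity: ρ = λ/(cμ) = 17.0/(2×10.2) = 0.8333
Since ρ = 0.8333 < 1, system is stable.
Offered load a = λ/μ = cρ = 17.0/10.2 = 1.6667
P₀ = [ Σₙ₌₀^1 aⁿ/n! + a^2/(2!(1-ρ)) ]⁻¹
Σ = a^0/0! + a^1/1! = 1.0000 + 1.6667 = 2.6667
a^2/(2!(1-ρ)) = 2.77778/(2 × 0.166667) = 8.3333
P₀ = 1/(2.6667 + 8.3333) = 0.09091
Lq = P₀·a^2·ρ / (2!(1-ρ)²) = 0.090909 × 2.7778 × 0.83333 / (2 × 0.027778) = 3.7879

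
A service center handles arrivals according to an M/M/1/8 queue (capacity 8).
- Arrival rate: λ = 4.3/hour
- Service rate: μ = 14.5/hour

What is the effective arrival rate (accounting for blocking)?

ρ = λ/μ = 4.3/14.5 = 0.29655
P₀ = (1-ρ)/(1-ρ^(K+1)) = (1-0.29655)/(1-0.29655^9) = 0.7035/1.0000 = 0.7035
P_K = P₀×ρ^K = 0.7035 × 0.29655^8 = 0.7035 × 0.00005981 = 0.00004208
λ_eff = λ(1-P_K) = 4.3 × (1 - 0.00004208) = 4.3 × 0.99996 = 4.2998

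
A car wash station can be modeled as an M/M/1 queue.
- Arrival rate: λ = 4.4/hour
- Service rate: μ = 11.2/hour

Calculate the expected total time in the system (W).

First, compute utilization: ρ = λ/μ = 4.4/11.2 = 0.3929
For M/M/1: W = 1/(μ-λ)
W = 1/(11.2-4.4) = 1/6.80
W = 0.1471 hours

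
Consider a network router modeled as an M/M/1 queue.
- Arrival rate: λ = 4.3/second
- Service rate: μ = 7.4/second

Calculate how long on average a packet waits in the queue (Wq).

First, compute utilization: ρ = λ/μ = 4.3/7.4 = 0.5811
For M/M/1: Wq = λ/(μ(μ-λ))
Wq = 4.3/(7.4 × (7.4-4.3))
Wq = 4.3/(7.4 × 3.10)
Wq = 0.1874 seconds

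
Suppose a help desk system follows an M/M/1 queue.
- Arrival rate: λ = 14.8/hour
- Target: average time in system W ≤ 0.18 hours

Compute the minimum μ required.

For M/M/1: W = 1/(μ-λ)
Need W ≤ 0.18, so 1/(μ-λ) ≤ 0.18
μ - λ ≥ 1/0.18 = 5.5556
μ ≥ 14.8 + 5.5556 = 20.3556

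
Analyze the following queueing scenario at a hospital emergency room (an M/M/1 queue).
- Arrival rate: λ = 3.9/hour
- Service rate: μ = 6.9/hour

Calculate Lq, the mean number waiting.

ρ = λ/μ = 3.9/6.9 = 0.5652
For M/M/1: Lq = λ²/(μ(μ-λ))
Lq = 15.21/(6.9 × 3.00)
Lq = 0.7348 patients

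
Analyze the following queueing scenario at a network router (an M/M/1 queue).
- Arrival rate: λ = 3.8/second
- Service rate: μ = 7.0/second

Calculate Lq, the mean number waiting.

ρ = λ/μ = 3.8/7.0 = 0.5429
For M/M/1: Lq = λ²/(μ(μ-λ))
Lq = 14.44/(7.0 × 3.20)
Lq = 0.6446 packets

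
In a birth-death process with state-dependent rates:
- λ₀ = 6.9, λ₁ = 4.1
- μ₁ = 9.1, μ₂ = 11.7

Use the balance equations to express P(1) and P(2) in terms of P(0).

Balance equations:
State 0: λ₀P₀ = μ₁P₁ → P₁ = (λ₀/μ₁)P₀ = (6.9/9.1)P₀ = 0.7582P₀
State 1: P₂ = (λ₀λ₁)/(μ₁μ₂)P₀ = (6.9×4.1)/(9.1×11.7)P₀ = 0.2657P₀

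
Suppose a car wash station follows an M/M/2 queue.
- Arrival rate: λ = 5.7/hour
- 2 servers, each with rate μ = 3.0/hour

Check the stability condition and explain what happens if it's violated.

Stability requires ρ = λ/(cμ) < 1
ρ = 5.7/(2 × 3.0) = 5.7/6.00 = 0.9500
Since 0.9500 < 1, the system is STABLE.
The servers are busy 95.00% of the time.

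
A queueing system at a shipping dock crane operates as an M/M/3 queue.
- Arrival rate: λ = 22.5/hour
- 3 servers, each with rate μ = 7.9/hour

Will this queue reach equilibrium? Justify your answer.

Stability requires ρ = λ/(cμ) < 1
ρ = 22.5/(3 × 7.9) = 22.5/23.70 = 0.9494
Since 0.9494 < 1, the system is STABLE.
The servers are busy 94.94% of the time.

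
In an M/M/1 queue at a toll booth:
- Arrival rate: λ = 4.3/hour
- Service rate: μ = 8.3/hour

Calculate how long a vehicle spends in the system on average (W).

First, compute utilization: ρ = λ/μ = 4.3/8.3 = 0.5181
For M/M/1: W = 1/(μ-λ)
W = 1/(8.3-4.3) = 1/4.00
W = 0.2500 hours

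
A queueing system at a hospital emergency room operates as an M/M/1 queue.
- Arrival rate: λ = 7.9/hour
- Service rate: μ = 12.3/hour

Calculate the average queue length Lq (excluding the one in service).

ρ = λ/μ = 7.9/12.3 = 0.6423
For M/M/1: Lq = λ²/(μ(μ-λ))
Lq = 62.41/(12.3 × 4.40)
Lq = 1.1532 patients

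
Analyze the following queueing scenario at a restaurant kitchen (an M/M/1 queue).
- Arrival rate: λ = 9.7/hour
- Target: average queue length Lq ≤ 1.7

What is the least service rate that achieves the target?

For M/M/1: Lq = λ²/(μ(μ-λ))
Need Lq ≤ 1.7, i.e. μ(μ-λ) ≥ λ²/1.7
μ² - 9.7μ - 94.09/1.7 ≥ 0  →  μ² - 9.7μ - 55.34706 ≥ 0
Quadratic formula (positive root): μ = [λ + √(λ² + 4×55.34706)]/2
Discriminant: 94.09 + 4×55.34706 = 315.4782, √315.4782 = 17.7617
μ ≥ (9.7 + 17.7617)/2 = 13.7309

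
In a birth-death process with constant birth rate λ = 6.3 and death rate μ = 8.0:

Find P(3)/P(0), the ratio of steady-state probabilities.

For constant rates: P(n)/P(0) = (λ/μ)^n
P(3)/P(0) = (6.3/8.0)^3 = 0.7875^3 = 0.4884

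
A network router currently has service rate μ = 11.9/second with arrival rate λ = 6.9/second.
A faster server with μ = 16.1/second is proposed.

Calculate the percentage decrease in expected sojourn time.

System 1: ρ₁ = 6.9/11.9 = 0.5798, W₁ = 1/(11.9-6.9) = 0.2000
System 2: ρ₂ = 6.9/16.1 = 0.4286, W₂ = 1/(16.1-6.9) = 0.1087
Improvement: (W₁-W₂)/W₁ = (0.2000-0.1087)/0.2000 = 45.65%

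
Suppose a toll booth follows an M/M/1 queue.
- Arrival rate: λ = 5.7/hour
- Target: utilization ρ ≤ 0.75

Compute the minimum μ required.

ρ = λ/μ, so μ = λ/ρ
μ ≥ 5.7/0.75 = 7.6000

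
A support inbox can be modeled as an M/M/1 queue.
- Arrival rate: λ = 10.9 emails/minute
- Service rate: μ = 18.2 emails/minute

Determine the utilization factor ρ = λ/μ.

Server utilization: ρ = λ/μ
ρ = 10.9/18.2 = 0.5989
The server is busy 59.89% of the time.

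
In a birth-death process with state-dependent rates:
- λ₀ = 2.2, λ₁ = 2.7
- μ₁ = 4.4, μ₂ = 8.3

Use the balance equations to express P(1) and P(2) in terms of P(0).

Balance equations:
State 0: λ₀P₀ = μ₁P₁ → P₁ = (λ₀/μ₁)P₀ = (2.2/4.4)P₀ = 0.5000P₀
State 1: P₂ = (λ₀λ₁)/(μ₁μ₂)P₀ = (2.2×2.7)/(4.4×8.3)P₀ = 0.1627P₀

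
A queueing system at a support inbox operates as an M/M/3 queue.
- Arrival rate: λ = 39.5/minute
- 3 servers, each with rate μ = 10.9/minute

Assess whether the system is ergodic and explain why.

Stability requires ρ = λ/(cμ) < 1
ρ = 39.5/(3 × 10.9) = 39.5/32.70 = 1.2080
Since 1.2080 ≥ 1, the system is UNSTABLE.
Need c > λ/μ = 39.5/10.9 = 3.62.
Minimum servers needed: c = 4.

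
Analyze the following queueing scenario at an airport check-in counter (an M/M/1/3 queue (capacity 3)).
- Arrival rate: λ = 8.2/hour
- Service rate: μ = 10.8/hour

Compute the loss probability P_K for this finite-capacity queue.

ρ = λ/μ = 8.2/10.8 = 0.75926
P₀ = (1-ρ)/(1-ρ^(K+1)) = (1-0.75926)/(1-0.75926^4) = 0.24074/0.66768 = 0.3606
P_K = P₀×ρ^K = 0.3606 × 0.75926^3 = 0.3606 × 0.4377 = 0.1578
Blocking probability = 15.78%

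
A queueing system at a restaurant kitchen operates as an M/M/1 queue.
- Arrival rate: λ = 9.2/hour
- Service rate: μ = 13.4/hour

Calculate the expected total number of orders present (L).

ρ = λ/μ = 9.2/13.4 = 0.6866
For M/M/1: L = λ/(μ-λ)
L = 9.2/(13.4-9.2) = 9.2/4.20
L = 2.1905 orders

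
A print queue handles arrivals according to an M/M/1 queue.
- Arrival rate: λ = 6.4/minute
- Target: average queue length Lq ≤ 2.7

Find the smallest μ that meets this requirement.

For M/M/1: Lq = λ²/(μ(μ-λ))
Need Lq ≤ 2.7, i.e. μ(μ-λ) ≥ λ²/2.7
μ² - 6.4μ - 40.96/2.7 ≥ 0  →  μ² - 6.4μ - 15.17037 ≥ 0
Quadratic formula (positive root): μ = [λ + √(λ² + 4×15.17037)]/2
Discriminant: 40.96 + 4×15.17037 = 101.6415, √101.6415 = 10.0817
μ ≥ (6.4 + 10.0817)/2 = 8.2409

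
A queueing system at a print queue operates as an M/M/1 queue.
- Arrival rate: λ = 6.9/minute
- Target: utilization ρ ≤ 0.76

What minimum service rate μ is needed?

ρ = λ/μ, so μ = λ/ρ
μ ≥ 6.9/0.76 = 9.0789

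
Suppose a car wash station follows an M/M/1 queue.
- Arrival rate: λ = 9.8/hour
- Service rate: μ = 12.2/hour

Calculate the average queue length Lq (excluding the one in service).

ρ = λ/μ = 9.8/12.2 = 0.8033
For M/M/1: Lq = λ²/(μ(μ-λ))
Lq = 96.04/(12.2 × 2.40)
Lq = 3.2801 cars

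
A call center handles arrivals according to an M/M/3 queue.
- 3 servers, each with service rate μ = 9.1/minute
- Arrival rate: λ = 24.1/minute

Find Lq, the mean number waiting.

Traffic intensity: ρ = λ/(cμ) = 24.1/(3×9.1) = 0.8828
Since ρ = 0.8828 < 1, system is stable.
Offered load a = λ/μ = cρ = 24.1/9.1 = 2.6484
P₀ = [ Σₙ₌₀^2 aⁿ/n! + a^3/(3!(1-ρ)) ]⁻¹
Σ = a^0/0! + a^1/1! + a^2/2! = 1.00000 + 2.64835 + 3.50688 = 7.1552
a^3/(3!(1-ρ)) = 18.5749/(6 × 0.117216) = 26.4112
P₀ = 1/(7.1552 + 26.4112) = 0.02979
Lq = P₀·a^3·ρ / (3!(1-ρ)²) = 0.02979165 × 18.57492 × 0.8827839 / (6 × 0.01373962) = 5.9258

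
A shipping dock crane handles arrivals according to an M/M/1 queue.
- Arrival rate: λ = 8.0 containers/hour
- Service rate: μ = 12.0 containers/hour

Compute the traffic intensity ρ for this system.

Server utilization: ρ = λ/μ
ρ = 8.0/12.0 = 0.6667
The server is busy 66.67% of the time.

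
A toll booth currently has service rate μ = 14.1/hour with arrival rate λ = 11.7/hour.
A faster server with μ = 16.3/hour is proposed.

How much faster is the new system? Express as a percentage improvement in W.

System 1: ρ₁ = 11.7/14.1 = 0.8298, W₁ = 1/(14.1-11.7) = 0.4167
System 2: ρ₂ = 11.7/16.3 = 0.7178, W₂ = 1/(16.3-11.7) = 0.2174
Improvement: (W₁-W₂)/W₁ = (0.4167-0.2174)/0.4167 = 47.83%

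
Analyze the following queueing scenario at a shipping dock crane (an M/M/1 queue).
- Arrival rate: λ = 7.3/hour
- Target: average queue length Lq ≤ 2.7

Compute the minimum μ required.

For M/M/1: Lq = λ²/(μ(μ-λ))
Need Lq ≤ 2.7, i.e. μ(μ-λ) ≥ λ²/2.7
μ² - 7.3μ - 53.29/2.7 ≥ 0  →  μ² - 7.3μ - 19.737037 ≥ 0
Quadratic formula (positive root): μ = [λ + √(λ² + 4×19.737037)]/2
Discriminant: 53.29 + 4×19.737037 = 132.2381, √132.2381 = 11.4995
μ ≥ (7.3 + 11.4995)/2 = 9.3997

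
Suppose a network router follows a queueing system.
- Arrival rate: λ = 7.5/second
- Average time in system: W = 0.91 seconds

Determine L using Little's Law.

Little's Law: L = λW
L = 7.5 × 0.91 = 6.8250 packets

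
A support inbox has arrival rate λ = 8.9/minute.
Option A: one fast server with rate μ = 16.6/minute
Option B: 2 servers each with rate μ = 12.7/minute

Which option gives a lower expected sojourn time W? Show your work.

Option A: single server μ = 16.6 (M/M/1)
  ρ_A = 8.9/16.6 = 0.5361
  W_A = 1/(μ-λ) = 1/(16.6-8.9) = 1/7.70 = 0.1299

Option B: 2 servers μ = 12.7 (M/M/2)
  ρ_B = λ/(cμ) = 8.9/(2×12.7) = 0.3504
  Offered load a = λ/μ = cρ = 8.9/12.7 = 0.7008
  P₀ = [ Σₙ₌₀^1 aⁿ/n! + a^2/(2!(1-ρ)) ]⁻¹
  Σ = a^0/0! + a^1/1! = 1.0000 + 0.7008 = 1.7008
  a^2/(2!(1-ρ)) = 0.4911/(2 × 0.6496) = 0.3780
  P₀ = 1/(1.7008 + 0.3780) = 0.4810
  Lq = P₀·a^2·ρ / (2!(1-ρ)²) = 0.48105 × 0.49110 × 0.35039 / (2 × 0.42199) = 0.09808
  Wq_B = Lq/λ = 0.09808/8.9 = 0.01102
  W_B = Wq_B + 1/μ = 0.01102 + 0.07874 = 0.08976

Since W_B = 0.08976 < W_A = 0.1299, Option B (multiple servers) has the shorter time in system.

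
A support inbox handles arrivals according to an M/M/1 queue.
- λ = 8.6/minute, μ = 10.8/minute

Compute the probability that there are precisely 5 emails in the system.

ρ = λ/μ = 8.6/10.8 = 0.7963
P(n) = (1-ρ)ρⁿ
P(5) = (1-0.7963) × 0.7963^5
P(5) = 0.2037 × 0.3202
P(5) = 0.06522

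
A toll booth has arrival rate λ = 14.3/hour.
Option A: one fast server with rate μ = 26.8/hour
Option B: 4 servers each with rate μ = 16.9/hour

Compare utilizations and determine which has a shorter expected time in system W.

Option A: single server μ = 26.8 (M/M/1)
  ρ_A = 14.3/26.8 = 0.5336
  W_A = 1/(μ-λ) = 1/(26.8-14.3) = 1/12.50 = 0.08000

Option B: 4 servers μ = 16.9 (M/M/4)
  ρ_B = λ/(cμ) = 14.3/(4×16.9) = 0.2115
  Offered load a = λ/μ = cρ = 14.3/16.9 = 0.8462
  P₀ = [ Σₙ₌₀^3 aⁿ/n! + a^4/(4!(1-ρ)) ]⁻¹
  Σ = a^0/0! + a^1/1! + a^2/2! + a^3/3! = 1.0000 + 0.84615 + 0.35799 + 0.10097 = 2.3051
  a^4/(4!(1-ρ)) = 0.5126/(24 × 0.7885) = 0.02709
  P₀ = 1/(2.3051 + 0.02709) = 0.4288
  Lq = P₀·a^4·ρ / (4!(1-ρ)²) = 0.4288 × 0.5126 × 0.2115 / (24 × 0.6217) = 0.003116
  Wq_B = Lq/λ = 0.003116/14.3 = 0.0002179
  W_B = Wq_B + 1/μ = 0.0002179 + 0.05917 = 0.05939

Since W_B = 0.05939 < W_A = 0.08000, Option B (multiple servers) has the shorter time in system.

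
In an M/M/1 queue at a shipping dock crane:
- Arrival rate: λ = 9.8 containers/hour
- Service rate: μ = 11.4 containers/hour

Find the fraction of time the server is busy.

Server utilization: ρ = λ/μ
ρ = 9.8/11.4 = 0.8596
The server is busy 85.96% of the time.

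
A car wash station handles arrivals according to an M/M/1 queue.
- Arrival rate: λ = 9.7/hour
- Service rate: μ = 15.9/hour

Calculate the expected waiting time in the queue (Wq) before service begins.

First, compute utilization: ρ = λ/μ = 9.7/15.9 = 0.6101
For M/M/1: Wq = λ/(μ(μ-λ))
Wq = 9.7/(15.9 × (15.9-9.7))
Wq = 9.7/(15.9 × 6.20)
Wq = 0.09840 hours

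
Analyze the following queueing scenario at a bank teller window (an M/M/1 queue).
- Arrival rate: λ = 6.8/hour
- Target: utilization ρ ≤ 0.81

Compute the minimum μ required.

ρ = λ/μ, so μ = λ/ρ
μ ≥ 6.8/0.81 = 8.3951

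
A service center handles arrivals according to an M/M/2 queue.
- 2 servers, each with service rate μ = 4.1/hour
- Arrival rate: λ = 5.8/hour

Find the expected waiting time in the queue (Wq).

Traffic intensity: ρ = λ/(cμ) = 5.8/(2×4.1) = 0.7073
Since ρ = 0.7073 < 1, system is stable.
Offered load a = λ/μ = cρ = 5.8/4.1 = 1.4146
P₀ = [ Σₙ₌₀^1 aⁿ/n! + a^2/(2!(1-ρ)) ]⁻¹
Σ = a^0/0! + a^1/1! = 1.0000 + 1.4146 = 2.4146
a^2/(2!(1-ρ)) = 2.00119/(2 × 0.292683) = 3.4187
P₀ = 1/(2.4146 + 3.4187) = 0.1714
Lq = P₀·a^2·ρ / (2!(1-ρ)²) = 0.17143 × 2.0012 × 0.70732 / (2 × 0.085663) = 1.4163
Wq = Lq/λ = 1.4163/5.8 = 0.2442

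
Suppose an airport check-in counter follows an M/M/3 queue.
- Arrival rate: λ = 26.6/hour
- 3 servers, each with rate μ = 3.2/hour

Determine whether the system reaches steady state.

Stability requires ρ = λ/(cμ) < 1
ρ = 26.6/(3 × 3.2) = 26.6/9.60 = 2.7708
Since 2.7708 ≥ 1, the system is UNSTABLE.
Need c > λ/μ = 26.6/3.2 = 8.31.
Minimum servers needed: c = 9.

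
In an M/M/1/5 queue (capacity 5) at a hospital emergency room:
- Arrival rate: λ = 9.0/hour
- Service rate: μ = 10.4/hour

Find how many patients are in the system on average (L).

ρ = λ/μ = 9.0/10.4 = 0.86538
P₀ = (1-ρ)/(1-ρ^(K+1)) = (1-0.86538)/(1-0.86538^6) = 0.1346/0.5800 = 0.2321
P_K = P₀×ρ^K = 0.2321 × 0.86538^5 = 0.2321 × 0.4853 = 0.1126
L = ρ[1 - (K+1)ρ^K + Kρ^(K+1)] / [(1-ρ)(1-ρ^(K+1))]
L = 0.86538 × (1 - 6×0.485327 + 5×0.419992) / ((1 - 0.86538) × (1 - 0.419992)) = 2.0836 patients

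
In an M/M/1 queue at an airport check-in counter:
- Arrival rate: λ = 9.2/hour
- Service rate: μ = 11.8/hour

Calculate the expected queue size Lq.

ρ = λ/μ = 9.2/11.8 = 0.7797
For M/M/1: Lq = λ²/(μ(μ-λ))
Lq = 84.64/(11.8 × 2.60)
Lq = 2.7588 passengers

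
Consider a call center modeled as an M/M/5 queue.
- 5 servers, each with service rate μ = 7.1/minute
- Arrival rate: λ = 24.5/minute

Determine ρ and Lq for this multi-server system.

Traffic intensity: ρ = λ/(cμ) = 24.5/(5×7.1) = 0.6901
Since ρ = 0.6901 < 1, system is stable.
Offered load a = λ/μ = cρ = 24.5/7.1 = 3.4507
P₀ = [ Σₙ₌₀^4 aⁿ/n! + a^5/(5!(1-ρ)) ]⁻¹
Σ = a^0/0! + a^1/1! + a^2/2! + a^3/3! + a^4/4! = 1.0000 + 3.4507 + 5.9537 + 6.8481 + 5.9077 = 23.1602
a^5/(5!(1-ρ)) = 489.2588/(120 × 0.30986) = 13.1581
P₀ = 1/(23.1602 + 13.1581) = 0.02753
Lq = P₀·a^5·ρ / (5!(1-ρ)²) = 0.027534 × 489.2588 × 0.69014 / (120 × 0.096013) = 0.8069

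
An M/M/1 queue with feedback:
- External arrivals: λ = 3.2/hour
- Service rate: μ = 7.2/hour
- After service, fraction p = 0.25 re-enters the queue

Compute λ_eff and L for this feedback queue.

Effective arrival rate: λ_eff = λ/(1-p) = 3.2/(1-0.25) = 3.2/0.75 = 4.26667
ρ = λ_eff/μ = 4.26667/7.2 = 0.59259
L = ρ/(1-ρ) = 0.59259/(1-0.59259) = 1.4545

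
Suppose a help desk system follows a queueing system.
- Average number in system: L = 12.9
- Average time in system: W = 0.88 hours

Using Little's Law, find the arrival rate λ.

Little's Law: L = λW, so λ = L/W
λ = 12.9/0.88 = 14.6591 tickets/hour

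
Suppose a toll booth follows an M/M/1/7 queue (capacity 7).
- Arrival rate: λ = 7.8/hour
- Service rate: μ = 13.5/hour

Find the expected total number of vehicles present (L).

ρ = λ/μ = 7.8/13.5 = 0.57778
P₀ = (1-ρ)/(1-ρ^(K+1)) = (1-0.57778)/(1-0.57778^8) = 0.4222/0.9876 = 0.4275
P_K = P₀×ρ^K = 0.42753 × 0.57778^7 = 0.42753 × 0.021495 = 0.009190
L = ρ[1 - (K+1)ρ^K + Kρ^(K+1)] / [(1-ρ)(1-ρ^(K+1))]
L = 0.57778 × (1 - 8×0.02150 + 7×0.01242) / ((1 - 0.57778) × (1 - 0.01242)) = 1.2678 vehicles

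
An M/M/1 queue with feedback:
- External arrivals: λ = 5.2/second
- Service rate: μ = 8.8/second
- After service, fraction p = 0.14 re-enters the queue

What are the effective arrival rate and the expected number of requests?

Effective arrival rate: λ_eff = λ/(1-p) = 5.2/(1-0.14) = 5.2/0.86 = 6.0465
ρ = λ_eff/μ = 6.0465/8.8 = 0.6871
L = ρ/(1-ρ) = 0.6871/(1-0.6871) = 2.1959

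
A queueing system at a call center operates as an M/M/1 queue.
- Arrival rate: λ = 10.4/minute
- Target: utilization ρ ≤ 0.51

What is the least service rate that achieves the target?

ρ = λ/μ, so μ = λ/ρ
μ ≥ 10.4/0.51 = 20.3922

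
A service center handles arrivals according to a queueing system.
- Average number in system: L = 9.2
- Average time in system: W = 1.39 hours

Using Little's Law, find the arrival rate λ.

Little's Law: L = λW, so λ = L/W
λ = 9.2/1.39 = 6.6187 customers/hour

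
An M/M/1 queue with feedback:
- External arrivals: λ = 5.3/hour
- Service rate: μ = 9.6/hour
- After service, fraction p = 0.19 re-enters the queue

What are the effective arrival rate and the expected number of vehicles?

Effective arrival rate: λ_eff = λ/(1-p) = 5.3/(1-0.19) = 5.3/0.81 = 6.5432
ρ = λ_eff/μ = 6.5432/9.6 = 0.68158
L = ρ/(1-ρ) = 0.68158/(1-0.68158) = 2.1405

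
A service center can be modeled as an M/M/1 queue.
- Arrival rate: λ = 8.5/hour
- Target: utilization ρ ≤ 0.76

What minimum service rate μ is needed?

ρ = λ/μ, so μ = λ/ρ
μ ≥ 8.5/0.76 = 11.1842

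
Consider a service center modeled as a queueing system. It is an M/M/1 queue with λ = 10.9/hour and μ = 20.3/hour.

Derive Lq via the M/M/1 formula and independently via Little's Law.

Method 1 (direct): Lq = λ²/(μ(μ-λ)) = 118.81/(20.3 × 9.40) = 0.6226

Method 2 (Little's Law):
W = 1/(μ-λ) = 1/9.40 = 0.10638
Wq = W - 1/μ = 0.10638 - 0.049261 = 0.05712
Lq = λWq = 10.9 × 0.05712 = 0.6226 ✔ (matches Method 1)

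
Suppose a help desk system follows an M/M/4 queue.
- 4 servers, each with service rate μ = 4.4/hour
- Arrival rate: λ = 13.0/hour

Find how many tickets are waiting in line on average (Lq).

Traffic intensity: ρ = λ/(cμ) = 13.0/(4×4.4) = 0.7386
Since ρ = 0.7386 < 1, system is stable.
Offered load a = λ/μ = cρ = 13.0/4.4 = 2.9545
P₀ = [ Σₙ₌₀^3 aⁿ/n! + a^4/(4!(1-ρ)) ]⁻¹
Σ = a^0/0! + a^1/1! + a^2/2! + a^3/3! = 1.00000 + 2.95455 + 4.36467 + 4.29854 = 12.6178
a^4/(4!(1-ρ)) = 76.2014/(24 × 0.261364) = 12.1480
P₀ = 1/(12.6178 + 12.1480) = 0.04038
Lq = P₀·a^4·ρ / (4!(1-ρ)²) = 0.040378 × 76.2014 × 0.73864 / (24 × 0.068311) = 1.3862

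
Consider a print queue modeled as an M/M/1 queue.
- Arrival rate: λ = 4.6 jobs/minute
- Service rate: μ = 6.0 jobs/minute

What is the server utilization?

Server utilization: ρ = λ/μ
ρ = 4.6/6.0 = 0.7667
The server is busy 76.67% of the time.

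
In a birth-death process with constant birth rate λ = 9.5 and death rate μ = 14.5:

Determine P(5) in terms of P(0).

For constant rates: P(n)/P(0) = (λ/μ)^n
P(5)/P(0) = (9.5/14.5)^5 = 0.6552^5 = 0.1207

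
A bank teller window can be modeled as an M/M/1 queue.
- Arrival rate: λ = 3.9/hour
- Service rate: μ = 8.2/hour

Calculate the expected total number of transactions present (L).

ρ = λ/μ = 3.9/8.2 = 0.4756
For M/M/1: L = λ/(μ-λ)
L = 3.9/(8.2-3.9) = 3.9/4.30
L = 0.9070 transactions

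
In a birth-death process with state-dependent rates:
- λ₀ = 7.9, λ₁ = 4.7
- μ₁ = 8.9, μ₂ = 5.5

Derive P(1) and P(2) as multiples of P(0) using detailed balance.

Balance equations:
State 0: λ₀P₀ = μ₁P₁ → P₁ = (λ₀/μ₁)P₀ = (7.9/8.9)P₀ = 0.8876P₀
State 1: P₂ = (λ₀λ₁)/(μ₁μ₂)P₀ = (7.9×4.7)/(8.9×5.5)P₀ = 0.7585P₀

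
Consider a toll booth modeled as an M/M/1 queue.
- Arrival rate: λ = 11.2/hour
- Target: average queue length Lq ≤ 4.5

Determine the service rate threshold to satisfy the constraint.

For M/M/1: Lq = λ²/(μ(μ-λ))
Need Lq ≤ 4.5, i.e. μ(μ-λ) ≥ λ²/4.5
μ² - 11.2μ - 125.44/4.5 ≥ 0  →  μ² - 11.2μ - 27.87556 ≥ 0
Quadratic formula (positive root): μ = [λ + √(λ² + 4×27.87556)]/2
Discriminant: 125.44 + 4×27.87556 = 236.9422, √236.9422 = 15.3929
μ ≥ (11.2 + 15.3929)/2 = 13.2965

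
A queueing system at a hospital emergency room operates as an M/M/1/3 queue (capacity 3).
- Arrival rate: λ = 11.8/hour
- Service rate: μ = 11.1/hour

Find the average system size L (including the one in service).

ρ = λ/μ = 11.8/11.1 = 1.06306
P₀ = (1-ρ)/(1-ρ^(K+1)) = (1-1.06306)/(1-1.06306^4) = -0.06306/-0.2771 = 0.2276
P_K = P₀×ρ^K = 0.2276 × 1.06306^3 = 0.2276 × 1.2014 = 0.2734
L = ρ[1 - (K+1)ρ^K + Kρ^(K+1)] / [(1-ρ)(1-ρ^(K+1))]
L = 1.06306 × (1 - 4×1.201360 + 3×1.277118) / ((1 - 1.06306) × (1 - 1.277118)) = 1.5764 patients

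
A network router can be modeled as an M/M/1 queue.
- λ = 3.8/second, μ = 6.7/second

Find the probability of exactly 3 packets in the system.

ρ = λ/μ = 3.8/6.7 = 0.56716
P(n) = (1-ρ)ρⁿ
P(3) = (1-0.56716) × 0.56716^3
P(3) = 0.43284 × 0.18244
P(3) = 0.07897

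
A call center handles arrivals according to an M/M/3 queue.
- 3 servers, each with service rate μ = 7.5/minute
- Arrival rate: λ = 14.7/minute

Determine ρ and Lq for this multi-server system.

Traffic intensity: ρ = λ/(cμ) = 14.7/(3×7.5) = 0.6533
Since ρ = 0.6533 < 1, system is stable.
Offered load a = λ/μ = cρ = 14.7/7.5 = 1.9600
P₀ = [ Σₙ₌₀^2 aⁿ/n! + a^3/(3!(1-ρ)) ]⁻¹
Σ = a^0/0! + a^1/1! + a^2/2! = 1.0000 + 1.9600 + 1.9208 = 4.8808
a^3/(3!(1-ρ)) = 7.52954/(6 × 0.346667) = 3.6200
P₀ = 1/(4.8808 + 3.6200) = 0.1176
Lq = P₀·a^3·ρ / (3!(1-ρ)²) = 0.11764 × 7.5295 × 0.65333 / (6 × 0.12018) = 0.8025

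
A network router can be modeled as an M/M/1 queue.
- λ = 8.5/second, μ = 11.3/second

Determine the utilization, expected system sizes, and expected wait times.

Step 1: ρ = λ/μ = 8.5/11.3 = 0.7522
Step 2: L = λ/(μ-λ) = 8.5/2.80 = 3.0357
Step 3: Lq = λ²/(μ(μ-λ)) = 72.25/(11.3×2.80) = 2.2835
Step 4: W = 1/(μ-λ) = 1/2.80 = 0.35714
Step 5: Wq = λ/(μ(μ-λ)) = 8.5/(11.3×2.80) = 0.2686
Step 6: P(0) = 1-ρ = 0.2478
Verify: L = λW = 8.5×0.35714 = 3.0357 ✔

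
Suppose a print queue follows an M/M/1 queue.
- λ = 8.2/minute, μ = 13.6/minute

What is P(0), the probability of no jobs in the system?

ρ = λ/μ = 8.2/13.6 = 0.6029
P(0) = 1 - ρ = 1 - 0.6029 = 0.3971
The server is idle 39.71% of the time.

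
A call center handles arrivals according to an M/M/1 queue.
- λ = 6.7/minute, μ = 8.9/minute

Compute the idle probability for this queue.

ρ = λ/μ = 6.7/8.9 = 0.7528
P(0) = 1 - ρ = 1 - 0.7528 = 0.2472
The server is idle 24.72% of the time.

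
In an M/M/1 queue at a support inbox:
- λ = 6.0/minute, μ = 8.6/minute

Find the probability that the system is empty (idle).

ρ = λ/μ = 6.0/8.6 = 0.6977
P(0) = 1 - ρ = 1 - 0.6977 = 0.3023
The server is idle 30.23% of the time.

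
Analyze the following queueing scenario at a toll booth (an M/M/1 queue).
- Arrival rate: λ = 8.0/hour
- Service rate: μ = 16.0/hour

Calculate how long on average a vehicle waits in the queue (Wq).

First, compute utilization: ρ = λ/μ = 8.0/16.0 = 0.5000
For M/M/1: Wq = λ/(μ(μ-λ))
Wq = 8.0/(16.0 × (16.0-8.0))
Wq = 8.0/(16.0 × 8.00)
Wq = 0.06250 hours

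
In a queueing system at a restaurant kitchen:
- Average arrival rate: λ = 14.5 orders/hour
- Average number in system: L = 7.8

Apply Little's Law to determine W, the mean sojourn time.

Little's Law: L = λW, so W = L/λ
W = 7.8/14.5 = 0.5379 hours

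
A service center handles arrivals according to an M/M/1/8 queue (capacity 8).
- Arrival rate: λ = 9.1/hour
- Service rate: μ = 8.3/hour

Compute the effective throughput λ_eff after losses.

ρ = λ/μ = 9.1/8.3 = 1.09639
P₀ = (1-ρ)/(1-ρ^(K+1)) = (1-1.09639)/(1-1.09639^9) = -0.09639/-1.2892 = 0.07477
P_K = P₀×ρ^K = 0.07477 × 1.09639^8 = 0.07477 × 2.0880 = 0.1561
λ_eff = λ(1-P_K) = 9.1 × (1 - 0.15611) = 9.1 × 0.84389 = 7.6794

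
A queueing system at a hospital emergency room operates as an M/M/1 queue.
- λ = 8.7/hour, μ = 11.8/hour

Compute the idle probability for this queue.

ρ = λ/μ = 8.7/11.8 = 0.7373
P(0) = 1 - ρ = 1 - 0.7373 = 0.2627
The server is idle 26.27% of the time.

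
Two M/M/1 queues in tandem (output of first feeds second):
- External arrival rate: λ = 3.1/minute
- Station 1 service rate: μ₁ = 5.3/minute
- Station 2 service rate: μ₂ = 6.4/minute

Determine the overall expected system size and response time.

By Jackson's theorem, each station behaves as independent M/M/1.
Station 1: ρ₁ = 3.1/5.3 = 0.5849, L₁ = ρ₁/(1-ρ₁) = λ/(μ₁-λ) = 3.1/2.20 = 1.4091
Station 2: ρ₂ = 3.1/6.4 = 0.4844, L₂ = ρ₂/(1-ρ₂) = λ/(μ₂-λ) = 3.1/3.30 = 0.9394
Total: L = L₁ + L₂ = 1.4091 + 0.9394 = 2.3485
W = L/λ = 2.3485/3.1 = 0.7576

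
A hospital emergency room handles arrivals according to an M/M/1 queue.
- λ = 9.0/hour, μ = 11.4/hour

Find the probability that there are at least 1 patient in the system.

ρ = λ/μ = 9.0/11.4 = 0.7895
P(N ≥ n) = ρⁿ
P(N ≥ 1) = 0.7895^1
P(N ≥ 1) = 0.7895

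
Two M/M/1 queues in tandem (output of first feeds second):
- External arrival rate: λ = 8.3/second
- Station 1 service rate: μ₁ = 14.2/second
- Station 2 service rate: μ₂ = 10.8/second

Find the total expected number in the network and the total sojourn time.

By Jackson's theorem, each station behaves as independent M/M/1.
Station 1: ρ₁ = 8.3/14.2 = 0.5845, L₁ = ρ₁/(1-ρ₁) = λ/(μ₁-λ) = 8.3/5.90 = 1.4068
Station 2: ρ₂ = 8.3/10.8 = 0.7685, L₂ = ρ₂/(1-ρ₂) = λ/(μ₂-λ) = 8.3/2.50 = 3.3200
Total: L = L₁ + L₂ = 1.4068 + 3.3200 = 4.7268
W = L/λ = 4.7268/8.3 = 0.5695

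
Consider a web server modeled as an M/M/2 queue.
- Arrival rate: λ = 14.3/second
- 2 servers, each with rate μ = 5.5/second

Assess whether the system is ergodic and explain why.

Stability requires ρ = λ/(cμ) < 1
ρ = 14.3/(2 × 5.5) = 14.3/11.00 = 1.3000
Since 1.3000 ≥ 1, the system is UNSTABLE.
Need c > λ/μ = 14.3/5.5 = 2.60.
Minimum servers needed: c = 3.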